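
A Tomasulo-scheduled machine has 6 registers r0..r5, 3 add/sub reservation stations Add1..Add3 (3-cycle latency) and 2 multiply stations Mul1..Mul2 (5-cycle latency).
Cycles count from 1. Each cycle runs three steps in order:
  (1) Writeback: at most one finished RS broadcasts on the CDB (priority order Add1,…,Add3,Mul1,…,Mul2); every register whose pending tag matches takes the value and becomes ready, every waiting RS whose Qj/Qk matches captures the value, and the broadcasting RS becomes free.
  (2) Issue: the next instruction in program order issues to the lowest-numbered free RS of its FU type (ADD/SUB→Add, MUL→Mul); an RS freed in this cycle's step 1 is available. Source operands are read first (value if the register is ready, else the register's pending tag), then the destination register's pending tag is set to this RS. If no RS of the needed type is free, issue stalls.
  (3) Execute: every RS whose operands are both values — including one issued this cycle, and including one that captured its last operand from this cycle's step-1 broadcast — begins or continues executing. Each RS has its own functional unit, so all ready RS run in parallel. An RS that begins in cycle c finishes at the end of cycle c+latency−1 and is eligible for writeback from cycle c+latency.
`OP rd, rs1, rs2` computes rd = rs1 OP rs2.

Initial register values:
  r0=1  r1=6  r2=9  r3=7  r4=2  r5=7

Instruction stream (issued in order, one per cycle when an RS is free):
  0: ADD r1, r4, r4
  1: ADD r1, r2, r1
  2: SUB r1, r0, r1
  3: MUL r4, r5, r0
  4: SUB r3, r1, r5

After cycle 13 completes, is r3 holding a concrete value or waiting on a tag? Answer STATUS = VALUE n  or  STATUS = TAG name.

cycle 1: issue ADD r1<-Add1 // r0:1,r1:Add1,r2:9,r3:7,r4:2,r5:7
cycle 2: issue ADD r1<-Add2 // r0:1,r1:Add2,r2:9,r3:7,r4:2,r5:7
cycle 3: issue SUB r1<-Add3 // r0:1,r1:Add3,r2:9,r3:7,r4:2,r5:7
cycle 4: CDB Add1=4; issue MUL r4<-Mul1 // r0:1,r1:Add3,r2:9,r3:7,r4:Mul1,r5:7
cycle 5: issue SUB r3<-Add1 // r0:1,r1:Add3,r2:9,r3:Add1,r4:Mul1,r5:7
cycle 6: - // r0:1,r1:Add3,r2:9,r3:Add1,r4:Mul1,r5:7
cycle 7: CDB Add2=13 // r0:1,r1:Add3,r2:9,r3:Add1,r4:Mul1,r5:7
cycle 8: - // r0:1,r1:Add3,r2:9,r3:Add1,r4:Mul1,r5:7
cycle 9: CDB Mul1=7 // r0:1,r1:Add3,r2:9,r3:Add1,r4:7,r5:7
cycle 10: CDB Add3=-12 // r0:1,r1:-12,r2:9,r3:Add1,r4:7,r5:7
cycle 11: - // r0:1,r1:-12,r2:9,r3:Add1,r4:7,r5:7
cycle 12: - // r0:1,r1:-12,r2:9,r3:Add1,r4:7,r5:7
cycle 13: CDB Add1=-19 // r0:1,r1:-12,r2:9,r3:-19,r4:7,r5:7

STATUS = VALUE -19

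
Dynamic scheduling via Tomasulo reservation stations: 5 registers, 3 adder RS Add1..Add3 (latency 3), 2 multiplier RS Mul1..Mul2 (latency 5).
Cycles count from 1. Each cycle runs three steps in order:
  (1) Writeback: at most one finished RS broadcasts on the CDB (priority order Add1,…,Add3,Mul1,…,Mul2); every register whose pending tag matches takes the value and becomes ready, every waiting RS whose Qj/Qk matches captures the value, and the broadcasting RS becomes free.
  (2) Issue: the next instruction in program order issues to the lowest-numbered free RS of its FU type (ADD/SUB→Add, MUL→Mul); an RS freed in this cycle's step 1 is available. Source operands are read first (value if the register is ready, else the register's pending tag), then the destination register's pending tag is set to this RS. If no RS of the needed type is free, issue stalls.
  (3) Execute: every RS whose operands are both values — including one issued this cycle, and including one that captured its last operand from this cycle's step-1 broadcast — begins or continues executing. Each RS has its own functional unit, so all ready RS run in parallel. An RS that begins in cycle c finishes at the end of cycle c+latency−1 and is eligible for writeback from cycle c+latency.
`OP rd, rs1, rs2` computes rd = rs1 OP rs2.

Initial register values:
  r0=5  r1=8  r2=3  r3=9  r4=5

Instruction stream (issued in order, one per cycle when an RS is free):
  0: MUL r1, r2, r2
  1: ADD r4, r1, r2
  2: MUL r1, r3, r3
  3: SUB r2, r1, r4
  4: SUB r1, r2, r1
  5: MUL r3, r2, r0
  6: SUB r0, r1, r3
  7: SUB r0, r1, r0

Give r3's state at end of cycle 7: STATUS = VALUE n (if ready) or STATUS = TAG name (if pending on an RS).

c1: issue MUL r1<-Mul1 | r0:5,r1:Mul1,r2:3,r3:9,r4:5
c2: issue ADD r4<-Add1 | r0:5,r1:Mul1,r2:3,r3:9,r4:Add1
c3: issue MUL r1<-Mul2 | r0:5,r1:Mul2,r2:3,r3:9,r4:Add1
c4: issue SUB r2<-Add2 | r0:5,r1:Mul2,r2:Add2,r3:9,r4:Add1
c5: issue SUB r1<-Add3 | r0:5,r1:Add3,r2:Add2,r3:9,r4:Add1
c6: CDB Mul1=9; issue MUL r3<-Mul1 | r0:5,r1:Add3,r2:Add2,r3:Mul1,r4:Add1
c7: stall | r0:5,r1:Add3,r2:Add2,r3:Mul1,r4:Add1

STATUS = TAG Mul1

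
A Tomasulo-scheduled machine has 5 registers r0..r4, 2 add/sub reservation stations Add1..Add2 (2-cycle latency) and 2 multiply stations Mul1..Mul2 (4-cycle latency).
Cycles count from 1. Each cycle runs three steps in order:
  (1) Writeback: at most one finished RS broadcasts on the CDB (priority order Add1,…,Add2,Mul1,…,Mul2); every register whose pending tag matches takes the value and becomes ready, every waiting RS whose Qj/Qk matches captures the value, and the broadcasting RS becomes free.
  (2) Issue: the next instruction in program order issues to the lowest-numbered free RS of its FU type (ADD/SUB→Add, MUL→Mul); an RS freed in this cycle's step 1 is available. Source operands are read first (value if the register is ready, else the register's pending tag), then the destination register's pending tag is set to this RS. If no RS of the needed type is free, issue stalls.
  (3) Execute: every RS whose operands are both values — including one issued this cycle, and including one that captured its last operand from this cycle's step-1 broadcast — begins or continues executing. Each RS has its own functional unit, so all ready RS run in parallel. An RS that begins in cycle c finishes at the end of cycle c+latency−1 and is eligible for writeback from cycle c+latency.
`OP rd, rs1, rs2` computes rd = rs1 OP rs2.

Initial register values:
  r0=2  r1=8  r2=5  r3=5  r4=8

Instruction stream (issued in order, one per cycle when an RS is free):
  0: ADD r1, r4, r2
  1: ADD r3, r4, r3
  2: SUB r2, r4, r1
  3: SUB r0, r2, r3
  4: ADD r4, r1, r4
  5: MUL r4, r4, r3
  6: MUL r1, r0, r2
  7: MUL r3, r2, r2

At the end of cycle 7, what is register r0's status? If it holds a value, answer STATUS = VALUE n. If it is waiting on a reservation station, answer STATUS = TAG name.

STATUS = TAG Add2

  c1: issue ADD r1<-Add1  regs: r0:2,r1:Add1,r2:5,r3:5,r4:8
  c2: issue ADD r3<-Add2  regs: r0:2,r1:Add1,r2:5,r3:Add2,r4:8
  c3: CDB Add1=13; issue SUB r2<-Add1  regs: r0:2,r1:13,r2:Add1,r3:Add2,r4:8
  c4: CDB Add2=13; issue SUB r0<-Add2  regs: r0:Add2,r1:13,r2:Add1,r3:13,r4:8
  c5: CDB Add1=-5; issue ADD r4<-Add1  regs: r0:Add2,r1:13,r2:-5,r3:13,r4:Add1
  c6: issue MUL r4<-Mul1  regs: r0:Add2,r1:13,r2:-5,r3:13,r4:Mul1
  c7: CDB Add1=21; issue MUL r1<-Mul2  regs: r0:Add2,r1:Mul2,r2:-5,r3:13,r4:Mul1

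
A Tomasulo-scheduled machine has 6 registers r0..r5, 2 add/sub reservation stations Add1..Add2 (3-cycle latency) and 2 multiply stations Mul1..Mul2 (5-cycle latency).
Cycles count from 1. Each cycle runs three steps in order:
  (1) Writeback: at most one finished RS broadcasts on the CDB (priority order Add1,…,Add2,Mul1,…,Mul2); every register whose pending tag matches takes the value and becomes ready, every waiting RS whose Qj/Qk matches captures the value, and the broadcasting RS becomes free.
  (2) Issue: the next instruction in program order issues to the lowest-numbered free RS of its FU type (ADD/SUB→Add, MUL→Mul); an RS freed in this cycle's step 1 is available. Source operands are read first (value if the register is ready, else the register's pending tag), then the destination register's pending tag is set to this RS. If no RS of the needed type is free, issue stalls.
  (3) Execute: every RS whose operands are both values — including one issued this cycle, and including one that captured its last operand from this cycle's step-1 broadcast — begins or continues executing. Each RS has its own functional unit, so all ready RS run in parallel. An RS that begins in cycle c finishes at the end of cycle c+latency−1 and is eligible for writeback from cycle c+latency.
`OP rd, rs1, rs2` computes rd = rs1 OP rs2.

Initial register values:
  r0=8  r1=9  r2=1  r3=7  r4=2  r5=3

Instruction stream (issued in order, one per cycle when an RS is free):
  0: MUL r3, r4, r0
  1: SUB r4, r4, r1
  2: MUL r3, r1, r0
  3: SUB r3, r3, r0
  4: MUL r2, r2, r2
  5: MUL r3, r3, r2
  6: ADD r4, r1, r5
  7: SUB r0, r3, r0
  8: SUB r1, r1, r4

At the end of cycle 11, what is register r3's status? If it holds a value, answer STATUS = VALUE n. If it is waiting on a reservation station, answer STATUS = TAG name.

STATUS = TAG Mul2

  c1: issue MUL r3<-Mul1  regs: r0:8,r1:9,r2:1,r3:Mul1,r4:2,r5:3
  c2: issue SUB r4<-Add1  regs: r0:8,r1:9,r2:1,r3:Mul1,r4:Add1,r5:3
  c3: issue MUL r3<-Mul2  regs: r0:8,r1:9,r2:1,r3:Mul2,r4:Add1,r5:3
  c4: issue SUB r3<-Add2  regs: r0:8,r1:9,r2:1,r3:Add2,r4:Add1,r5:3
  c5: CDB Add1=-7; stall  regs: r0:8,r1:9,r2:1,r3:Add2,r4:-7,r5:3
  c6: CDB Mul1=16; issue MUL r2<-Mul1  regs: r0:8,r1:9,r2:Mul1,r3:Add2,r4:-7,r5:3
  c7: stall  regs: r0:8,r1:9,r2:Mul1,r3:Add2,r4:-7,r5:3
  c8: CDB Mul2=72; issue MUL r3<-Mul2  regs: r0:8,r1:9,r2:Mul1,r3:Mul2,r4:-7,r5:3
  c9: issue ADD r4<-Add1  regs: r0:8,r1:9,r2:Mul1,r3:Mul2,r4:Add1,r5:3
  c10: stall  regs: r0:8,r1:9,r2:Mul1,r3:Mul2,r4:Add1,r5:3
  c11: CDB Add2=64; issue SUB r0<-Add2  regs: r0:Add2,r1:9,r2:Mul1,r3:Mul2,r4:Add1,r5:3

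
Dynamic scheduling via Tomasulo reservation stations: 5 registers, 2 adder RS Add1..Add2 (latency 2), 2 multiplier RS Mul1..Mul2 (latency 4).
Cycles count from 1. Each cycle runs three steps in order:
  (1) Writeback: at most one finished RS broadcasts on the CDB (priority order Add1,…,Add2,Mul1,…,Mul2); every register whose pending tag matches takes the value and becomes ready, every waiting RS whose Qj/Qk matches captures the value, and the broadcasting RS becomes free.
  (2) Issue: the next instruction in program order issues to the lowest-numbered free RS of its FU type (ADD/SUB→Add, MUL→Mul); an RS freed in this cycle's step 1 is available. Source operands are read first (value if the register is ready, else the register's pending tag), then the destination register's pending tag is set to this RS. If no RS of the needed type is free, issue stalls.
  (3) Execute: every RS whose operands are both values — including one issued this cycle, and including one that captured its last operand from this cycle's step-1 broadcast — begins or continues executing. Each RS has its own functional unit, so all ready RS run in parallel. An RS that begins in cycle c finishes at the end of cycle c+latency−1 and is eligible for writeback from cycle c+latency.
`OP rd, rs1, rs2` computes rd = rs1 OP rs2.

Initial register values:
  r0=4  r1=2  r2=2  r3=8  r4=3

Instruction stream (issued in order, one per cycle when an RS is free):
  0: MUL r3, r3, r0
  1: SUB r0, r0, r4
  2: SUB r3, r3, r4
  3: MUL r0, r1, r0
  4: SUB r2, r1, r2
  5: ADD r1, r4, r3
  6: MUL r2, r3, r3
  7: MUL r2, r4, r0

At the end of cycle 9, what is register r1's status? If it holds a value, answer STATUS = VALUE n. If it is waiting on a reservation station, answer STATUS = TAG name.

c1: issue MUL r3<-Mul1 | r0:4,r1:2,r2:2,r3:Mul1,r4:3
c2: issue SUB r0<-Add1 | r0:Add1,r1:2,r2:2,r3:Mul1,r4:3
c3: issue SUB r3<-Add2 | r0:Add1,r1:2,r2:2,r3:Add2,r4:3
c4: CDB Add1=1; issue MUL r0<-Mul2 | r0:Mul2,r1:2,r2:2,r3:Add2,r4:3
c5: CDB Mul1=32; issue SUB r2<-Add1 | r0:Mul2,r1:2,r2:Add1,r3:Add2,r4:3
c6: stall | r0:Mul2,r1:2,r2:Add1,r3:Add2,r4:3
c7: CDB Add1=0; issue ADD r1<-Add1 | r0:Mul2,r1:Add1,r2:0,r3:Add2,r4:3
c8: CDB Add2=29; issue MUL r2<-Mul1 | r0:Mul2,r1:Add1,r2:Mul1,r3:29,r4:3
c9: CDB Mul2=2; issue MUL r2<-Mul2 | r0:2,r1:Add1,r2:Mul2,r3:29,r4:3

STATUS = TAG Add1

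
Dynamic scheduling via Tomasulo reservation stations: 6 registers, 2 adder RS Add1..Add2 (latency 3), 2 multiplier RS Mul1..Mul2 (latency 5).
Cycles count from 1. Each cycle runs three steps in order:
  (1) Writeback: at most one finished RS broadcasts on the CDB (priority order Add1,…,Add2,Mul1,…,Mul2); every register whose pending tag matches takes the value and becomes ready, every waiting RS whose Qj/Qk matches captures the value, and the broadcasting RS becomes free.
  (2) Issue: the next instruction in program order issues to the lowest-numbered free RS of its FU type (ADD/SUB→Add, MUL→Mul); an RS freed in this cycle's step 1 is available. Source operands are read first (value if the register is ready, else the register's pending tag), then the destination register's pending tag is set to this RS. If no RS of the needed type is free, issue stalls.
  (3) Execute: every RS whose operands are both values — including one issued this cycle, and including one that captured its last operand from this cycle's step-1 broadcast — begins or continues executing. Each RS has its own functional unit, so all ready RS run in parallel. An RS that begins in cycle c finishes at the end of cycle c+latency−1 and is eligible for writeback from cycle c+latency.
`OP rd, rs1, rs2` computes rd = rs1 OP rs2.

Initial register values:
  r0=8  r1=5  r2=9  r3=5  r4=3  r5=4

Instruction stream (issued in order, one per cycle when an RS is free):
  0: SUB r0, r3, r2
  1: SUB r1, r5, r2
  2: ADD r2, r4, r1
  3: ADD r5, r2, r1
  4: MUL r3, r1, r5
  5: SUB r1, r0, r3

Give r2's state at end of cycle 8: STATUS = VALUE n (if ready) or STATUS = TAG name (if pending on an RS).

cycle 1: issue SUB r0<-Add1 // r0:Add1,r1:5,r2:9,r3:5,r4:3,r5:4
cycle 2: issue SUB r1<-Add2 // r0:Add1,r1:Add2,r2:9,r3:5,r4:3,r5:4
cycle 3: stall // r0:Add1,r1:Add2,r2:9,r3:5,r4:3,r5:4
cycle 4: CDB Add1=-4; issue ADD r2<-Add1 // r0:-4,r1:Add2,r2:Add1,r3:5,r4:3,r5:4
cycle 5: CDB Add2=-5; issue ADD r5<-Add2 // r0:-4,r1:-5,r2:Add1,r3:5,r4:3,r5:Add2
cycle 6: issue MUL r3<-Mul1 // r0:-4,r1:-5,r2:Add1,r3:Mul1,r4:3,r5:Add2
cycle 7: stall // r0:-4,r1:-5,r2:Add1,r3:Mul1,r4:3,r5:Add2
cycle 8: CDB Add1=-2; issue SUB r1<-Add1 // r0:-4,r1:Add1,r2:-2,r3:Mul1,r4:3,r5:Add2

STATUS = VALUE -2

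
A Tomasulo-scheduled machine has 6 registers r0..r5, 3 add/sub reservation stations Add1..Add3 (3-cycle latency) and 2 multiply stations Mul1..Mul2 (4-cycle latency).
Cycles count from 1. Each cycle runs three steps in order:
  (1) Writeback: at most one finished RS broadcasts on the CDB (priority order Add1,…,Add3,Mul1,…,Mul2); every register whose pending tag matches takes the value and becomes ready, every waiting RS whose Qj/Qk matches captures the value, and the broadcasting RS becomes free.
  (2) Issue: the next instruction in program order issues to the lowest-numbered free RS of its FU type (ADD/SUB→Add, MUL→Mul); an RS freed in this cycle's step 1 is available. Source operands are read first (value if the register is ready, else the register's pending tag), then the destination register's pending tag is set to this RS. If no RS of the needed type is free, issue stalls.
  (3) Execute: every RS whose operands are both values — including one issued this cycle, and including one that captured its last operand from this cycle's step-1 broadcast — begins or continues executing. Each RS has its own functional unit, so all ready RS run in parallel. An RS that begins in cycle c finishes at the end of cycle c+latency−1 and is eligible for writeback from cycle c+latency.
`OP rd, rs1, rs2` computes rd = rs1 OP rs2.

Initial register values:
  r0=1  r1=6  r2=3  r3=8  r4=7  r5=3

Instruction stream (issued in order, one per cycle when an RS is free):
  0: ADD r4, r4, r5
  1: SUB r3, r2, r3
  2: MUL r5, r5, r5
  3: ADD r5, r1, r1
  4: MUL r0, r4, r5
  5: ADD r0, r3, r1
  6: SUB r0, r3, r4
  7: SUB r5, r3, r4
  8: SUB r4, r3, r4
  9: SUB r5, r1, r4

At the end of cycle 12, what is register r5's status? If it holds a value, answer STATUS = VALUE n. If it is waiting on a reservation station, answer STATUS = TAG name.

STATUS = TAG Add1

cycle 1: issue ADD r4<-Add1 // r0:1,r1:6,r2:3,r3:8,r4:Add1,r5:3
cycle 2: issue SUB r3<-Add2 // r0:1,r1:6,r2:3,r3:Add2,r4:Add1,r5:3
cycle 3: issue MUL r5<-Mul1 // r0:1,r1:6,r2:3,r3:Add2,r4:Add1,r5:Mul1
cycle 4: CDB Add1=10; issue ADD r5<-Add1 // r0:1,r1:6,r2:3,r3:Add2,r4:10,r5:Add1
cycle 5: CDB Add2=-5; issue MUL r0<-Mul2 // r0:Mul2,r1:6,r2:3,r3:-5,r4:10,r5:Add1
cycle 6: issue ADD r0<-Add2 // r0:Add2,r1:6,r2:3,r3:-5,r4:10,r5:Add1
cycle 7: CDB Add1=12; issue SUB r0<-Add1 // r0:Add1,r1:6,r2:3,r3:-5,r4:10,r5:12
cycle 8: CDB Mul1=9; issue SUB r5<-Add3 // r0:Add1,r1:6,r2:3,r3:-5,r4:10,r5:Add3
cycle 9: CDB Add2=1; issue SUB r4<-Add2 // r0:Add1,r1:6,r2:3,r3:-5,r4:Add2,r5:Add3
cycle 10: CDB Add1=-15; issue SUB r5<-Add1 // r0:-15,r1:6,r2:3,r3:-5,r4:Add2,r5:Add1
cycle 11: CDB Add3=-15 // r0:-15,r1:6,r2:3,r3:-5,r4:Add2,r5:Add1
cycle 12: CDB Add2=-15 // r0:-15,r1:6,r2:3,r3:-5,r4:-15,r5:Add1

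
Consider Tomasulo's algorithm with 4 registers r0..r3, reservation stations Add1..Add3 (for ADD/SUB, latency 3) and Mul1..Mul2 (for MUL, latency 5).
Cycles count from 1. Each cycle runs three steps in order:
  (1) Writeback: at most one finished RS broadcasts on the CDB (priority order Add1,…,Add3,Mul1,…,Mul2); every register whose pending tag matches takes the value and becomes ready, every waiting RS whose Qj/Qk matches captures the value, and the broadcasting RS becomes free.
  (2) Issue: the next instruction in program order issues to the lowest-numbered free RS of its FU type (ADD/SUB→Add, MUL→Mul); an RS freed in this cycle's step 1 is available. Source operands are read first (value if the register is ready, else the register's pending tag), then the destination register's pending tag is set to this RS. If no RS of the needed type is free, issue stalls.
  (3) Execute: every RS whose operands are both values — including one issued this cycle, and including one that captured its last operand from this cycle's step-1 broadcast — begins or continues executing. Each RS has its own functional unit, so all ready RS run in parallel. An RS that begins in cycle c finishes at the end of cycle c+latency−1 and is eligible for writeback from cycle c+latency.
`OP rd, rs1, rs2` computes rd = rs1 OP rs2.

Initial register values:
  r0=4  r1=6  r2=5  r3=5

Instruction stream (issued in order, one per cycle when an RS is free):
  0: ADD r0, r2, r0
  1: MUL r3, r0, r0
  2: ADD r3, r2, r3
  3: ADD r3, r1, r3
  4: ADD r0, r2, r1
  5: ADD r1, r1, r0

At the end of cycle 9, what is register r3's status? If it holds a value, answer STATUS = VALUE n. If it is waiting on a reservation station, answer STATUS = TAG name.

cycle 1: issue ADD r0<-Add1 // r0:Add1,r1:6,r2:5,r3:5
cycle 2: issue MUL r3<-Mul1 // r0:Add1,r1:6,r2:5,r3:Mul1
cycle 3: issue ADD r3<-Add2 // r0:Add1,r1:6,r2:5,r3:Add2
cycle 4: CDB Add1=9; issue ADD r3<-Add1 // r0:9,r1:6,r2:5,r3:Add1
cycle 5: issue ADD r0<-Add3 // r0:Add3,r1:6,r2:5,r3:Add1
cycle 6: stall // r0:Add3,r1:6,r2:5,r3:Add1
cycle 7: stall // r0:Add3,r1:6,r2:5,r3:Add1
cycle 8: CDB Add3=11; issue ADD r1<-Add3 // r0:11,r1:Add3,r2:5,r3:Add1
cycle 9: CDB Mul1=81 // r0:11,r1:Add3,r2:5,r3:Add1

STATUS = TAG Add1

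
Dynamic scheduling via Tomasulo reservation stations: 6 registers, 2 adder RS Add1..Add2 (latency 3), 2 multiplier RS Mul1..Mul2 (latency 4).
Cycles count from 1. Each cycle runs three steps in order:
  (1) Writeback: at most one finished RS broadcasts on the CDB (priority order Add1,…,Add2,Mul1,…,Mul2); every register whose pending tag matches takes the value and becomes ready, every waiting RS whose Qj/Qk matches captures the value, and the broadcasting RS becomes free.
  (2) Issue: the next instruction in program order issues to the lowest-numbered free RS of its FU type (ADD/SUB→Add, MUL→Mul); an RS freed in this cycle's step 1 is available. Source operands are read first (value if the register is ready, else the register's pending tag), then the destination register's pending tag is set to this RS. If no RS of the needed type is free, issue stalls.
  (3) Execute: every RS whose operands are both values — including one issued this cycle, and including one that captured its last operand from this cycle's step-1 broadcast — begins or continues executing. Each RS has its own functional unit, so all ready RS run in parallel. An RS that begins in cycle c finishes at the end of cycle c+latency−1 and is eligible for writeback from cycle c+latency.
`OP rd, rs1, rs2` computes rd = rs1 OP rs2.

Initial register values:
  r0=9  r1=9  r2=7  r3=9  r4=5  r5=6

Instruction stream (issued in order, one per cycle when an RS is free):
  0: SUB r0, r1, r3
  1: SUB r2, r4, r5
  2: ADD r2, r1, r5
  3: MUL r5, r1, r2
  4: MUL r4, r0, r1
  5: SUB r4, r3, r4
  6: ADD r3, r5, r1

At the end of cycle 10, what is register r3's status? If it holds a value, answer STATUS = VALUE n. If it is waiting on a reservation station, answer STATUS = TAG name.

STATUS = TAG Add2

c1: issue SUB r0<-Add1 | r0:Add1,r1:9,r2:7,r3:9,r4:5,r5:6
c2: issue SUB r2<-Add2 | r0:Add1,r1:9,r2:Add2,r3:9,r4:5,r5:6
c3: stall | r0:Add1,r1:9,r2:Add2,r3:9,r4:5,r5:6
c4: CDB Add1=0; issue ADD r2<-Add1 | r0:0,r1:9,r2:Add1,r3:9,r4:5,r5:6
c5: CDB Add2=-1; issue MUL r5<-Mul1 | r0:0,r1:9,r2:Add1,r3:9,r4:5,r5:Mul1
c6: issue MUL r4<-Mul2 | r0:0,r1:9,r2:Add1,r3:9,r4:Mul2,r5:Mul1
c7: CDB Add1=15; issue SUB r4<-Add1 | r0:0,r1:9,r2:15,r3:9,r4:Add1,r5:Mul1
c8: issue ADD r3<-Add2 | r0:0,r1:9,r2:15,r3:Add2,r4:Add1,r5:Mul1
c9: - | r0:0,r1:9,r2:15,r3:Add2,r4:Add1,r5:Mul1
c10: CDB Mul2=0 | r0:0,r1:9,r2:15,r3:Add2,r4:Add1,r5:Mul1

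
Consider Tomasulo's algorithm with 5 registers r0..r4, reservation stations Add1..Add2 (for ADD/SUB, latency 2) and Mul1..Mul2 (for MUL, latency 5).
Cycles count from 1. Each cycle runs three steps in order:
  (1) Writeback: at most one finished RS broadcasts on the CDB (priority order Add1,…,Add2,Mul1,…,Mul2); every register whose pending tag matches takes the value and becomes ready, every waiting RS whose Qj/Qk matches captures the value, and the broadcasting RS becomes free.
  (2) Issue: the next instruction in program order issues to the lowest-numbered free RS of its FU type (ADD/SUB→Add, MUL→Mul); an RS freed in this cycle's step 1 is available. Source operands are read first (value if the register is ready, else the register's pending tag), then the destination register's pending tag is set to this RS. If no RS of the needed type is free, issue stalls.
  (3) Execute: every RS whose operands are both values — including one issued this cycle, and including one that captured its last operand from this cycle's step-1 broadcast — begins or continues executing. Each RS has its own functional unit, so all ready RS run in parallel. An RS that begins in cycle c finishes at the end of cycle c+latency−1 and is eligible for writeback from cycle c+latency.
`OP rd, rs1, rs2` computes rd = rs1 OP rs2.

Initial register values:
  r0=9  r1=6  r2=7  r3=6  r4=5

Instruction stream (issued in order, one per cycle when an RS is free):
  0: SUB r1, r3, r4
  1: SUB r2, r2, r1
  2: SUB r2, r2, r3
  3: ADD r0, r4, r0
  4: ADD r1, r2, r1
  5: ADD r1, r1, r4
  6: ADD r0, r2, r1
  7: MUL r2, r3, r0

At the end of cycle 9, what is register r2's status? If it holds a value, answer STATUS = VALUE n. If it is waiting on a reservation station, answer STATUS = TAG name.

STATUS = VALUE 0

cycle 1: issue SUB r1<-Add1 // r0:9,r1:Add1,r2:7,r3:6,r4:5
cycle 2: issue SUB r2<-Add2 // r0:9,r1:Add1,r2:Add2,r3:6,r4:5
cycle 3: CDB Add1=1; issue SUB r2<-Add1 // r0:9,r1:1,r2:Add1,r3:6,r4:5
cycle 4: stall // r0:9,r1:1,r2:Add1,r3:6,r4:5
cycle 5: CDB Add2=6; issue ADD r0<-Add2 // r0:Add2,r1:1,r2:Add1,r3:6,r4:5
cycle 6: stall // r0:Add2,r1:1,r2:Add1,r3:6,r4:5
cycle 7: CDB Add1=0; issue ADD r1<-Add1 // r0:Add2,r1:Add1,r2:0,r3:6,r4:5
cycle 8: CDB Add2=14; issue ADD r1<-Add2 // r0:14,r1:Add2,r2:0,r3:6,r4:5
cycle 9: CDB Add1=1; issue ADD r0<-Add1 // r0:Add1,r1:Add2,r2:0,r3:6,r4:5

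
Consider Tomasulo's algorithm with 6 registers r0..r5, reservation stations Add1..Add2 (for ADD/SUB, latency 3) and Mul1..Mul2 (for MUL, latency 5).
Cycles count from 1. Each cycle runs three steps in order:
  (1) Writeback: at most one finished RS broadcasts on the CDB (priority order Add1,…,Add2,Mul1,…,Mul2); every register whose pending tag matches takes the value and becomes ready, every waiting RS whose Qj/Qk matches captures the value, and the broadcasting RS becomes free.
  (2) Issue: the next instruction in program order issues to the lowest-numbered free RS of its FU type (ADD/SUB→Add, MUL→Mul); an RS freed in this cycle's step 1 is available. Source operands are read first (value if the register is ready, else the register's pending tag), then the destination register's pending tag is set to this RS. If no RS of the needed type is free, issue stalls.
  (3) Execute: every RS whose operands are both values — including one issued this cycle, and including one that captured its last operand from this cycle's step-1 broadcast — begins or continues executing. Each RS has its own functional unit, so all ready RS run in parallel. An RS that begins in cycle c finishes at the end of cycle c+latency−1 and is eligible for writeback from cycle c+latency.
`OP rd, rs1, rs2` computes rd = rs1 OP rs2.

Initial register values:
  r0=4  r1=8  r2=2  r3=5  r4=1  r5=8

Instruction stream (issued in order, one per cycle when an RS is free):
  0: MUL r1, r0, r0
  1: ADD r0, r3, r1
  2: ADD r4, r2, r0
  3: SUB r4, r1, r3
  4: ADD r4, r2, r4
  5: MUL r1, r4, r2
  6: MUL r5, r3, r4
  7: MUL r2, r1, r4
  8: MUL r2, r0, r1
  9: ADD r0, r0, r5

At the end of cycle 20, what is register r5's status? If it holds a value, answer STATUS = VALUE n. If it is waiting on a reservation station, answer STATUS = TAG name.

STATUS = TAG Mul2

  c1: issue MUL r1<-Mul1  regs: r0:4,r1:Mul1,r2:2,r3:5,r4:1,r5:8
  c2: issue ADD r0<-Add1  regs: r0:Add1,r1:Mul1,r2:2,r3:5,r4:1,r5:8
  c3: issue ADD r4<-Add2  regs: r0:Add1,r1:Mul1,r2:2,r3:5,r4:Add2,r5:8
  c4: stall  regs: r0:Add1,r1:Mul1,r2:2,r3:5,r4:Add2,r5:8
  c5: stall  regs: r0:Add1,r1:Mul1,r2:2,r3:5,r4:Add2,r5:8
  c6: CDB Mul1=16; stall  regs: r0:Add1,r1:16,r2:2,r3:5,r4:Add2,r5:8
  c7: stall  regs: r0:Add1,r1:16,r2:2,r3:5,r4:Add2,r5:8
  c8: stall  regs: r0:Add1,r1:16,r2:2,r3:5,r4:Add2,r5:8
  c9: CDB Add1=21; issue SUB r4<-Add1  regs: r0:21,r1:16,r2:2,r3:5,r4:Add1,r5:8
  c10: stall  regs: r0:21,r1:16,r2:2,r3:5,r4:Add1,r5:8
  c11: stall  regs: r0:21,r1:16,r2:2,r3:5,r4:Add1,r5:8
  c12: CDB Add1=11; issue ADD r4<-Add1  regs: r0:21,r1:16,r2:2,r3:5,r4:Add1,r5:8
  c13: CDB Add2=23; issue MUL r1<-Mul1  regs: r0:21,r1:Mul1,r2:2,r3:5,r4:Add1,r5:8
  c14: issue MUL r5<-Mul2  regs: r0:21,r1:Mul1,r2:2,r3:5,r4:Add1,r5:Mul2
  c15: CDB Add1=13; stall  regs: r0:21,r1:Mul1,r2:2,r3:5,r4:13,r5:Mul2
  c16: stall  regs: r0:21,r1:Mul1,r2:2,r3:5,r4:13,r5:Mul2
  c17: stall  regs: r0:21,r1:Mul1,r2:2,r3:5,r4:13,r5:Mul2
  c18: stall  regs: r0:21,r1:Mul1,r2:2,r3:5,r4:13,r5:Mul2
  c19: stall  regs: r0:21,r1:Mul1,r2:2,r3:5,r4:13,r5:Mul2
  c20: CDB Mul1=26; issue MUL r2<-Mul1  regs: r0:21,r1:26,r2:Mul1,r3:5,r4:13,r5:Mul2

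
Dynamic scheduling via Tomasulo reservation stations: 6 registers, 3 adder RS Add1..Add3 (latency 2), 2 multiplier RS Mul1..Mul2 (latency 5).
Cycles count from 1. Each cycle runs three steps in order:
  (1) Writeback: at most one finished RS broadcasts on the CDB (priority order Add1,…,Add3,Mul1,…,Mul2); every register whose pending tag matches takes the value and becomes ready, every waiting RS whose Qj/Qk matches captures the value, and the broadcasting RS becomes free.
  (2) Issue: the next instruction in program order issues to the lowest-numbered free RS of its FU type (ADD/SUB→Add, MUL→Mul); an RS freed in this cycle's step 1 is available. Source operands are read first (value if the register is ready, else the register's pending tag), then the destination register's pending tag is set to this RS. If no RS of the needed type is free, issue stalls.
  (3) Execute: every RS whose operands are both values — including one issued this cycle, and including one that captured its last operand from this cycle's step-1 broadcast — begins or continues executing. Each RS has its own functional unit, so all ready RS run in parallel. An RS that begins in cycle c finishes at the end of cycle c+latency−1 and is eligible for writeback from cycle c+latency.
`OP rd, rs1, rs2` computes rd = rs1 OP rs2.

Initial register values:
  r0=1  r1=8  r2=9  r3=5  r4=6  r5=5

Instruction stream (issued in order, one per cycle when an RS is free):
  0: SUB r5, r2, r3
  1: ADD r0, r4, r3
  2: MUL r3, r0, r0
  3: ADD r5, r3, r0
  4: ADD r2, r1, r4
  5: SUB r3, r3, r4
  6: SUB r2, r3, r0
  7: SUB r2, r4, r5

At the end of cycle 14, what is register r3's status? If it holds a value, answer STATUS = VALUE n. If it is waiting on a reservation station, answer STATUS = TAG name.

STATUS = VALUE 115

cycle 1: issue SUB r5<-Add1 // r0:1,r1:8,r2:9,r3:5,r4:6,r5:Add1
cycle 2: issue ADD r0<-Add2 // r0:Add2,r1:8,r2:9,r3:5,r4:6,r5:Add1
cycle 3: CDB Add1=4; issue MUL r3<-Mul1 // r0:Add2,r1:8,r2:9,r3:Mul1,r4:6,r5:4
cycle 4: CDB Add2=11; issue ADD r5<-Add1 // r0:11,r1:8,r2:9,r3:Mul1,r4:6,r5:Add1
cycle 5: issue ADD r2<-Add2 // r0:11,r1:8,r2:Add2,r3:Mul1,r4:6,r5:Add1
cycle 6: issue SUB r3<-Add3 // r0:11,r1:8,r2:Add2,r3:Add3,r4:6,r5:Add1
cycle 7: CDB Add2=14; issue SUB r2<-Add2 // r0:11,r1:8,r2:Add2,r3:Add3,r4:6,r5:Add1
cycle 8: stall // r0:11,r1:8,r2:Add2,r3:Add3,r4:6,r5:Add1
cycle 9: CDB Mul1=121; stall // r0:11,r1:8,r2:Add2,r3:Add3,r4:6,r5:Add1
cycle 10: stall // r0:11,r1:8,r2:Add2,r3:Add3,r4:6,r5:Add1
cycle 11: CDB Add1=132; issue SUB r2<-Add1 // r0:11,r1:8,r2:Add1,r3:Add3,r4:6,r5:132
cycle 12: CDB Add3=115 // r0:11,r1:8,r2:Add1,r3:115,r4:6,r5:132
cycle 13: CDB Add1=-126 // r0:11,r1:8,r2:-126,r3:115,r4:6,r5:132
cycle 14: CDB Add2=104 // r0:11,r1:8,r2:-126,r3:115,r4:6,r5:132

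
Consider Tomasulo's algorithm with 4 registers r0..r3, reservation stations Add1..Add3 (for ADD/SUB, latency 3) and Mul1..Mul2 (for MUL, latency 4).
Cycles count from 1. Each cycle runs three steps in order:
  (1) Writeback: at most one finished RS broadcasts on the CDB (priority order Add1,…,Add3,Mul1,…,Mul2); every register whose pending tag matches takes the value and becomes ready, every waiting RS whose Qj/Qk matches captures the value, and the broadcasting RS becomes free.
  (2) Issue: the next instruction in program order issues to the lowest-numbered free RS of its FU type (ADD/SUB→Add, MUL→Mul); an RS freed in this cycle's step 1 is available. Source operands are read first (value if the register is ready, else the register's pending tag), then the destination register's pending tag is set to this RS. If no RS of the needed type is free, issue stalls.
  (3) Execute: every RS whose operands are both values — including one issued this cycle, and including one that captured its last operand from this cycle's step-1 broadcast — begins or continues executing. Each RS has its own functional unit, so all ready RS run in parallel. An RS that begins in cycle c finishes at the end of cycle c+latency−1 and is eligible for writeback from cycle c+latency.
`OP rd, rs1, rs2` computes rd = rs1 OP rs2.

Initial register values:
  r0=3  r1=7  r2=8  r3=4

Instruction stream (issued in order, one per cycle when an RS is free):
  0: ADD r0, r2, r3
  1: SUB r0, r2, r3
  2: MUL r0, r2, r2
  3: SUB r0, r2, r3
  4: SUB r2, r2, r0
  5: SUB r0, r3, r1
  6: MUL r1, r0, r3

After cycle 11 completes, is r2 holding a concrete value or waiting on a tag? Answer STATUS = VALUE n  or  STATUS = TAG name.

STATUS = VALUE 4

cycle 1: issue ADD r0<-Add1 // r0:Add1,r1:7,r2:8,r3:4
cycle 2: issue SUB r0<-Add2 // r0:Add2,r1:7,r2:8,r3:4
cycle 3: issue MUL r0<-Mul1 // r0:Mul1,r1:7,r2:8,r3:4
cycle 4: CDB Add1=12; issue SUB r0<-Add1 // r0:Add1,r1:7,r2:8,r3:4
cycle 5: CDB Add2=4; issue SUB r2<-Add2 // r0:Add1,r1:7,r2:Add2,r3:4
cycle 6: issue SUB r0<-Add3 // r0:Add3,r1:7,r2:Add2,r3:4
cycle 7: CDB Add1=4; issue MUL r1<-Mul2 // r0:Add3,r1:Mul2,r2:Add2,r3:4
cycle 8: CDB Mul1=64 // r0:Add3,r1:Mul2,r2:Add2,r3:4
cycle 9: CDB Add3=-3 // r0:-3,r1:Mul2,r2:Add2,r3:4
cycle 10: CDB Add2=4 // r0:-3,r1:Mul2,r2:4,r3:4
cycle 11: - // r0:-3,r1:Mul2,r2:4,r3:4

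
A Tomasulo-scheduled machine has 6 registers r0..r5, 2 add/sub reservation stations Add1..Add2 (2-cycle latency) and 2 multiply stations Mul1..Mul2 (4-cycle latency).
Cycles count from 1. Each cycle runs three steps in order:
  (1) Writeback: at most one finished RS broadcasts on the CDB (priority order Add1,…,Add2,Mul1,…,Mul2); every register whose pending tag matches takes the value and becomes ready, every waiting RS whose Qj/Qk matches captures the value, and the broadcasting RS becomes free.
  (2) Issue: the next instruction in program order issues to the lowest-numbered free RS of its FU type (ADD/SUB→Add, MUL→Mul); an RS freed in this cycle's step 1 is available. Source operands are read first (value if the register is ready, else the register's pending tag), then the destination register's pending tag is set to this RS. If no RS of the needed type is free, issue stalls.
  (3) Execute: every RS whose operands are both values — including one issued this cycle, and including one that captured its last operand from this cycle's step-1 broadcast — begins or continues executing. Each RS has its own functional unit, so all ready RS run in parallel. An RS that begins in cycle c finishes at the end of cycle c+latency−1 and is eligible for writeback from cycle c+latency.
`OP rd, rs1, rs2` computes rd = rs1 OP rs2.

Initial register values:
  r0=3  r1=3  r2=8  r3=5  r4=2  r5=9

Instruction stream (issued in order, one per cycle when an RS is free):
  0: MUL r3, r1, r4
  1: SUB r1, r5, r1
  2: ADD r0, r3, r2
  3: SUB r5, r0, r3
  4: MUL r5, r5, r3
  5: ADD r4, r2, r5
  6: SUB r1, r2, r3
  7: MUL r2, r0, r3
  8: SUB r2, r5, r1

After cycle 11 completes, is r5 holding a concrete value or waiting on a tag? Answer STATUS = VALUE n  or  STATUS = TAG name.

STATUS = TAG Mul1

c1: issue MUL r3<-Mul1 | r0:3,r1:3,r2:8,r3:Mul1,r4:2,r5:9
c2: issue SUB r1<-Add1 | r0:3,r1:Add1,r2:8,r3:Mul1,r4:2,r5:9
c3: issue ADD r0<-Add2 | r0:Add2,r1:Add1,r2:8,r3:Mul1,r4:2,r5:9
c4: CDB Add1=6; issue SUB r5<-Add1 | r0:Add2,r1:6,r2:8,r3:Mul1,r4:2,r5:Add1
c5: CDB Mul1=6; issue MUL r5<-Mul1 | r0:Add2,r1:6,r2:8,r3:6,r4:2,r5:Mul1
c6: stall | r0:Add2,r1:6,r2:8,r3:6,r4:2,r5:Mul1
c7: CDB Add2=14; issue ADD r4<-Add2 | r0:14,r1:6,r2:8,r3:6,r4:Add2,r5:Mul1
c8: stall | r0:14,r1:6,r2:8,r3:6,r4:Add2,r5:Mul1
c9: CDB Add1=8; issue SUB r1<-Add1 | r0:14,r1:Add1,r2:8,r3:6,r4:Add2,r5:Mul1
c10: issue MUL r2<-Mul2 | r0:14,r1:Add1,r2:Mul2,r3:6,r4:Add2,r5:Mul1
c11: CDB Add1=2; issue SUB r2<-Add1 | r0:14,r1:2,r2:Add1,r3:6,r4:Add2,r5:Mul1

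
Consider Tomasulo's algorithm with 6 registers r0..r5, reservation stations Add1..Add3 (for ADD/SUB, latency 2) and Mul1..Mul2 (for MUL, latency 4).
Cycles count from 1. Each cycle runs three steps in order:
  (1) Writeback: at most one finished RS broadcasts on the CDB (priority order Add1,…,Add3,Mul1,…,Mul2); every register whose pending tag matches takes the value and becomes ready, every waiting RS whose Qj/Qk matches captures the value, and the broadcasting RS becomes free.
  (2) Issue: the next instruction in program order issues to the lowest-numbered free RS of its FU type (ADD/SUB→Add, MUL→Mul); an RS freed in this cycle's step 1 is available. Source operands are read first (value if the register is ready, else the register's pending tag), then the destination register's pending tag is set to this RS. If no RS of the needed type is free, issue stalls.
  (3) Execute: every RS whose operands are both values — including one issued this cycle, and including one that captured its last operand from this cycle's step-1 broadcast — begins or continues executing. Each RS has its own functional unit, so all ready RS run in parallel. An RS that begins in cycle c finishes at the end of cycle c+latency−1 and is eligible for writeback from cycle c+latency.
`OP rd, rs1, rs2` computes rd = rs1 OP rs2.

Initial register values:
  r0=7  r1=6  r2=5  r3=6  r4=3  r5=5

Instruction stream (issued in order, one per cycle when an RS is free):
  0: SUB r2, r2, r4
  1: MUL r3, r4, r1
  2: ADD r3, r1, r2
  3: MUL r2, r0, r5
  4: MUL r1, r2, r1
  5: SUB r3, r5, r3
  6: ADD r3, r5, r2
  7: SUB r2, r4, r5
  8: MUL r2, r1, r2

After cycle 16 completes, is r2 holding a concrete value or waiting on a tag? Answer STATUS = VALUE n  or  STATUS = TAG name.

STATUS = VALUE -420

c1: issue SUB r2<-Add1 | r0:7,r1:6,r2:Add1,r3:6,r4:3,r5:5
c2: issue MUL r3<-Mul1 | r0:7,r1:6,r2:Add1,r3:Mul1,r4:3,r5:5
c3: CDB Add1=2; issue ADD r3<-Add1 | r0:7,r1:6,r2:2,r3:Add1,r4:3,r5:5
c4: issue MUL r2<-Mul2 | r0:7,r1:6,r2:Mul2,r3:Add1,r4:3,r5:5
c5: CDB Add1=8; stall | r0:7,r1:6,r2:Mul2,r3:8,r4:3,r5:5
c6: CDB Mul1=18; issue MUL r1<-Mul1 | r0:7,r1:Mul1,r2:Mul2,r3:8,r4:3,r5:5
c7: issue SUB r3<-Add1 | r0:7,r1:Mul1,r2:Mul2,r3:Add1,r4:3,r5:5
c8: CDB Mul2=35; issue ADD r3<-Add2 | r0:7,r1:Mul1,r2:35,r3:Add2,r4:3,r5:5
c9: CDB Add1=-3; issue SUB r2<-Add1 | r0:7,r1:Mul1,r2:Add1,r3:Add2,r4:3,r5:5
c10: CDB Add2=40; issue MUL r2<-Mul2 | r0:7,r1:Mul1,r2:Mul2,r3:40,r4:3,r5:5
c11: CDB Add1=-2 | r0:7,r1:Mul1,r2:Mul2,r3:40,r4:3,r5:5
c12: CDB Mul1=210 | r0:7,r1:210,r2:Mul2,r3:40,r4:3,r5:5
c13: - | r0:7,r1:210,r2:Mul2,r3:40,r4:3,r5:5
c14: - | r0:7,r1:210,r2:Mul2,r3:40,r4:3,r5:5
c15: - | r0:7,r1:210,r2:Mul2,r3:40,r4:3,r5:5
c16: CDB Mul2=-420 | r0:7,r1:210,r2:-420,r3:40,r4:3,r5:5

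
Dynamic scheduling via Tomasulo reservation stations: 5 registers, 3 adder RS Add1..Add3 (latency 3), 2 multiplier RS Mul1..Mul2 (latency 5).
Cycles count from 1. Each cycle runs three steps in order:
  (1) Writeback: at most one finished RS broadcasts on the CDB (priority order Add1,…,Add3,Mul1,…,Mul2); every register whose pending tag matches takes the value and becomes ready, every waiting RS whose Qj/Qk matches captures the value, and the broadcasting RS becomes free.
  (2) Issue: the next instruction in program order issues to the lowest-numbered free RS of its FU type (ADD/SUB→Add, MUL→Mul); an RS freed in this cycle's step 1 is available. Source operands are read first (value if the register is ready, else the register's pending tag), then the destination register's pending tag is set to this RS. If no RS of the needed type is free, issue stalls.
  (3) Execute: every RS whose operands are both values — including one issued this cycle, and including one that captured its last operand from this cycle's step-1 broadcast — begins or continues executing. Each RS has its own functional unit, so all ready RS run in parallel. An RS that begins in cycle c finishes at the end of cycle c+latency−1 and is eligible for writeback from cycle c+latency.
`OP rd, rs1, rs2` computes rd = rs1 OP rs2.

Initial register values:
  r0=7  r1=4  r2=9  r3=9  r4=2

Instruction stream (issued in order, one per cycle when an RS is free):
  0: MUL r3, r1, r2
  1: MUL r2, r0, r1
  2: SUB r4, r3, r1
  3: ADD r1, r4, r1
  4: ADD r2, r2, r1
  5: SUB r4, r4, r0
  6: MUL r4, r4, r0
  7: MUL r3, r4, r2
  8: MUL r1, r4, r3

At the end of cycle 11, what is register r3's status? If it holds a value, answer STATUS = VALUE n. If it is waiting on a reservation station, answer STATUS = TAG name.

cycle 1: issue MUL r3<-Mul1 // r0:7,r1:4,r2:9,r3:Mul1,r4:2
cycle 2: issue MUL r2<-Mul2 // r0:7,r1:4,r2:Mul2,r3:Mul1,r4:2
cycle 3: issue SUB r4<-Add1 // r0:7,r1:4,r2:Mul2,r3:Mul1,r4:Add1
cycle 4: issue ADD r1<-Add2 // r0:7,r1:Add2,r2:Mul2,r3:Mul1,r4:Add1
cycle 5: issue ADD r2<-Add3 // r0:7,r1:Add2,r2:Add3,r3:Mul1,r4:Add1
cycle 6: CDB Mul1=36; stall // r0:7,r1:Add2,r2:Add3,r3:36,r4:Add1
cycle 7: CDB Mul2=28; stall // r0:7,r1:Add2,r2:Add3,r3:36,r4:Add1
cycle 8: stall // r0:7,r1:Add2,r2:Add3,r3:36,r4:Add1
cycle 9: CDB Add1=32; issue SUB r4<-Add1 // r0:7,r1:Add2,r2:Add3,r3:36,r4:Add1
cycle 10: issue MUL r4<-Mul1 // r0:7,r1:Add2,r2:Add3,r3:36,r4:Mul1
cycle 11: issue MUL r3<-Mul2 // r0:7,r1:Add2,r2:Add3,r3:Mul2,r4:Mul1

STATUS = TAG Mul2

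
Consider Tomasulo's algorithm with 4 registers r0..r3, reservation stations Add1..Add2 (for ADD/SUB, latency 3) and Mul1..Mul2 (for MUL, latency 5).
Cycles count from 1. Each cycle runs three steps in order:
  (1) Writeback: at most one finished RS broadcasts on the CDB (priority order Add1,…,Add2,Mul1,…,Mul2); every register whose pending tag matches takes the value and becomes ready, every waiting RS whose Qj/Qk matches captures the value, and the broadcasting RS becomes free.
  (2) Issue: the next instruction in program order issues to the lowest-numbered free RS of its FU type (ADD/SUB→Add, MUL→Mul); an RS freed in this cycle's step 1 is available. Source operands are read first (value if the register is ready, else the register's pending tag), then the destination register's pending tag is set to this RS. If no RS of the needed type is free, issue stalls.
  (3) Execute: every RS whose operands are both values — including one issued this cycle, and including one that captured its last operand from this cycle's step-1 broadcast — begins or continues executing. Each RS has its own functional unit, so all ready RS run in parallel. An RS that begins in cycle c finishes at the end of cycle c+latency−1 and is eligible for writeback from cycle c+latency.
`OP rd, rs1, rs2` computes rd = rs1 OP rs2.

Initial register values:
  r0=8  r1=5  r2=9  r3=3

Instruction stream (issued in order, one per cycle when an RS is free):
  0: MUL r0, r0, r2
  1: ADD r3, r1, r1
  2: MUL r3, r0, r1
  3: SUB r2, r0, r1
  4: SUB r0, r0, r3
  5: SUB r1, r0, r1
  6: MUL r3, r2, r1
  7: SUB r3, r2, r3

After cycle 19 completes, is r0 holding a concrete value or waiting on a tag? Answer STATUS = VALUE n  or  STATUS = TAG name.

STATUS = VALUE -288

  c1: issue MUL r0<-Mul1  regs: r0:Mul1,r1:5,r2:9,r3:3
  c2: issue ADD r3<-Add1  regs: r0:Mul1,r1:5,r2:9,r3:Add1
  c3: issue MUL r3<-Mul2  regs: r0:Mul1,r1:5,r2:9,r3:Mul2
  c4: issue SUB r2<-Add2  regs: r0:Mul1,r1:5,r2:Add2,r3:Mul2
  c5: CDB Add1=10; issue SUB r0<-Add1  regs: r0:Add1,r1:5,r2:Add2,r3:Mul2
  c6: CDB Mul1=72; stall  regs: r0:Add1,r1:5,r2:Add2,r3:Mul2
  c7: stall  regs: r0:Add1,r1:5,r2:Add2,r3:Mul2
  c8: stall  regs: r0:Add1,r1:5,r2:Add2,r3:Mul2
  c9: CDB Add2=67; issue SUB r1<-Add2  regs: r0:Add1,r1:Add2,r2:67,r3:Mul2
  c10: issue MUL r3<-Mul1  regs: r0:Add1,r1:Add2,r2:67,r3:Mul1
  c11: CDB Mul2=360; stall  regs: r0:Add1,r1:Add2,r2:67,r3:Mul1
  c12: stall  regs: r0:Add1,r1:Add2,r2:67,r3:Mul1
  c13: stall  regs: r0:Add1,r1:Add2,r2:67,r3:Mul1
  c14: CDB Add1=-288; issue SUB r3<-Add1  regs: r0:-288,r1:Add2,r2:67,r3:Add1
  c15: -  regs: r0:-288,r1:Add2,r2:67,r3:Add1
  c16: -  regs: r0:-288,r1:Add2,r2:67,r3:Add1
  c17: CDB Add2=-293  regs: r0:-288,r1:-293,r2:67,r3:Add1
  c18: -  regs: r0:-288,r1:-293,r2:67,r3:Add1
  c19: -  regs: r0:-288,r1:-293,r2:67,r3:Add1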